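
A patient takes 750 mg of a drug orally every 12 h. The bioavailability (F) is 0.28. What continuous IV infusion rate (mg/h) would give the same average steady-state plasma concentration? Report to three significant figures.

Equivalent systemic input: infusion rate = F·D/τ.
Rate = 0.28 × 750 / 12 = 17.50 mg/h

17.5 mg/h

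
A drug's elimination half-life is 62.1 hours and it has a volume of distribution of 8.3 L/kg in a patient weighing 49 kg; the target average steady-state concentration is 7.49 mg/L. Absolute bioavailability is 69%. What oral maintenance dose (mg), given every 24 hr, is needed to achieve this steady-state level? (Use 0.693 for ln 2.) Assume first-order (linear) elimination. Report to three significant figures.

1180 mg

Total Vd = 8.3 × 49 = 406.7 L
CL = 0.693 × Vd / t½ = 0.693 × 406.7 / 62.1 = 4.539 L/h
D = CL × Css × τ / F = 4.539 × 7.49 × 24 / 0.69 = 1183 mg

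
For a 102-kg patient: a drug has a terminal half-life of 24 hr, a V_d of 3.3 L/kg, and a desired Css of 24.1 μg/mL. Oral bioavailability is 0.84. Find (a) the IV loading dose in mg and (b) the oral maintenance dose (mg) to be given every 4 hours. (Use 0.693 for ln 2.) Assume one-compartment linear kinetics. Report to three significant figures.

(a) 8110 mg; (b) 1120 mg

Total Vd = 3.3 × 102 = 336.6 L
LD = Vd × C = 336.6 × 24.1 = 8112 mg
CL = 0.693 × Vd / t½ = 0.693 × 336.6 / 24 = 9.719 L/h
D = CL × Css × τ / F = 9.719 × 24.1 × 4 / 0.84 = 1115 mg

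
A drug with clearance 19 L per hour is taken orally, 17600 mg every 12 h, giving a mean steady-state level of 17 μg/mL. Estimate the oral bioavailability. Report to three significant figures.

F·D/τ = CL·Css at steady state → F = CL·Css·τ / D.
F = 19 × 17 × 12 / 17600 = 0.220

0.220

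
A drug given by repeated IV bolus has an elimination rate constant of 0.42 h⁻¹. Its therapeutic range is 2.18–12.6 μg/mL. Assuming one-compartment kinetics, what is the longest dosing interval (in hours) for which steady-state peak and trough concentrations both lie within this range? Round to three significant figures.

4.18 h

Between IV bolus doses, concentration decays as C = C₀·e^(−kτ), so C_peak/C_trough = e^(kτ).
τ_max = ln(C_peak/C_trough) / k = ln(12.6/2.18) / 0.4200 = 1.754 / 0.4200 = 4.176 h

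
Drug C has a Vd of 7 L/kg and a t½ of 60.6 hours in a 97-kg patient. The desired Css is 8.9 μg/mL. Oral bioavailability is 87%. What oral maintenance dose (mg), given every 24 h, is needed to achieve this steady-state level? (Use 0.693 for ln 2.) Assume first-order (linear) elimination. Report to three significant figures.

1910 mg

Vd = 7 L/kg × 97 kg = 679.0 L
CL = ln 2 · Vd / t½ = 0.693 × 679.0 / 60.6 = 7.765 L/h
D = CL × Css × τ / F = 7.765 × 8.9 × 24 / 0.87 = 1906 mg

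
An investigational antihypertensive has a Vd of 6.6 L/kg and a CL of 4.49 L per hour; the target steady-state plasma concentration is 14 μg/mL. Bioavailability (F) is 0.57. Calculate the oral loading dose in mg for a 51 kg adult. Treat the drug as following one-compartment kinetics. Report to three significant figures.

8270 mg

Vd(total) = 51 kg × 6.6 L/kg = 336.6 L
LD = Vd × C / F = 336.6 × 14.00 / 0.57 = 8267 mg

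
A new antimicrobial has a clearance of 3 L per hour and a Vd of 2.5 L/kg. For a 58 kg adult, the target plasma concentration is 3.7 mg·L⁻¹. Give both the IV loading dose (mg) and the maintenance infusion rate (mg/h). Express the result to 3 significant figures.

(a) 537 mg; (b) 11.1 mg/h

Total Vd = 2.5 × 58 = 145.0 L
Loading: fill Vd to C_target → 145.0 L × 3.7 mg/L = 536.5 mg
Infusion rate = 3.000 L/h × 3.7 mg/L = 11.10 mg/h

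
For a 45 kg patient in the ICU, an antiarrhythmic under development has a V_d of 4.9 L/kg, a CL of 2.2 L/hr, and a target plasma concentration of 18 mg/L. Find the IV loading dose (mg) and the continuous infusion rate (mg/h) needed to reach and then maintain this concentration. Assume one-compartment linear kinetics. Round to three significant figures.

(a) 3970 mg; (b) 39.6 mg/h

Vd = 4.9 L/kg × 45 kg = 220.5 L
Loading dose = Vd × C = 220.5 × 18 = 3969 mg
Maintenance: replace elimination → rate = CL × Css = 2.200 × 18 = 39.60 mg/h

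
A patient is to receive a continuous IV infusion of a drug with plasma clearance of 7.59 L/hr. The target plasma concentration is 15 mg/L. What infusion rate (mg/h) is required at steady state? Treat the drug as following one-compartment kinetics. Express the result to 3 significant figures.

R₀ = 7.590 × 15 = 113.9 mg/h

114 mg/h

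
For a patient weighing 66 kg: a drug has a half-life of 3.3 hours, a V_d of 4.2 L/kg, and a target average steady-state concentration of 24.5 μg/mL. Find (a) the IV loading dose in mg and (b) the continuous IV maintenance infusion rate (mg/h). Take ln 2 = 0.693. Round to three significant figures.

(a) 6790 mg; (b) 1430 mg/h

Vd = 4.2 L/kg × 66 kg = 277.2 L
LD = Vd × C = 277.2 × 24.5 = 6791 mg
CL = 0.693 × Vd / t½ = 0.693 × 277.2 / 3.3 = 58.21 L/h
Infusion rate = CL × Css = 58.21 × 24.5 = 1426 mg/h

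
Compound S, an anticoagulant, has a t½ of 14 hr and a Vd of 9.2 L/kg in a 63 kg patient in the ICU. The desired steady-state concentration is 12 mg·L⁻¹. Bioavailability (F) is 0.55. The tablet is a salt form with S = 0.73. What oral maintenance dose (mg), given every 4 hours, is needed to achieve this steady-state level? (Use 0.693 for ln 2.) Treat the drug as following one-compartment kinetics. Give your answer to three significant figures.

3430 mg

Total Vd = 9.2 × 63 = 579.6 L
CL = ln 2 · Vd / t½ = 0.693 × 579.6 / 14 = 28.69 L/h
D = CL × Css × τ / F / S = 28.69 × 12 × 4 / 0.55 / 0.73 = 3430 mg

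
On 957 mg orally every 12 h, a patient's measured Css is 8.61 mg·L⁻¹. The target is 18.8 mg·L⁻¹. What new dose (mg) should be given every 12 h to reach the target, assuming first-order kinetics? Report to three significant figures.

2090 mg

With linear kinetics, Css is proportional to dose rate (D/τ) at fixed clearance.
D₂ = D₁ × (Css,target / Css,current) = 957 × 18.8/8.61 = 2090 mg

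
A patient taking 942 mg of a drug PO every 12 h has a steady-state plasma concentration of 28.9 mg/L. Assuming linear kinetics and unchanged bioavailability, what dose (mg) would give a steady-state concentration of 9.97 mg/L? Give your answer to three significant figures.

325 mg

With linear kinetics, Css is proportional to dose rate (D/τ) at fixed clearance.
D₂ = D₁ × (Css,target / Css,current) = 942 × 9.97/28.9 = 325.0 mg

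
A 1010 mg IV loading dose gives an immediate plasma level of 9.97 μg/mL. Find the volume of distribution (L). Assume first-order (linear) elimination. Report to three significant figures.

Immediately after an IV bolus, C₀ = Dose / Vd, so Vd = Dose / C₀.
Vd = 1010 / 9.97 = 101.3 L

101 L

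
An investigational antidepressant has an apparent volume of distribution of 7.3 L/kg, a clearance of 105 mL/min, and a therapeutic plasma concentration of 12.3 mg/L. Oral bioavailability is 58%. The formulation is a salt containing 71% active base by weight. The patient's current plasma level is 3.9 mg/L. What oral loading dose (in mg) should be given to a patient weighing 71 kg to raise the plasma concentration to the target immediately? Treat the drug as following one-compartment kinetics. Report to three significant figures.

10600 mg

Total Vd = 7.3 × 71 = 518.3 L
The loading dose fills Vd to the target concentration.
Concentration deficit ΔC = 12.3 − 3.9 = 8.400 mg/L
LD = Vd × ΔC / F / S = 518.3 × 8.400 / 0.58 / 0.71 = 10570 mg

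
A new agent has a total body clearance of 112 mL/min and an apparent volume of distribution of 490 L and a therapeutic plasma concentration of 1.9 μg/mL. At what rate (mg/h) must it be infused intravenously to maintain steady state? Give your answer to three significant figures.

12.8 mg/h

CL = 112 mL/min × 60/1000 = 6.720 L/h
Rate = CL × Css = 6.720 × 1.9 = 12.77 mg/h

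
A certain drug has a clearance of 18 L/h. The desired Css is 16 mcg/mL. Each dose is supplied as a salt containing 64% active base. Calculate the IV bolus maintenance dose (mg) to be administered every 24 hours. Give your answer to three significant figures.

D = CL × Css × τ / S = 18.00 × 16 × 24 / 0.64 = 10800 mg

10800 mg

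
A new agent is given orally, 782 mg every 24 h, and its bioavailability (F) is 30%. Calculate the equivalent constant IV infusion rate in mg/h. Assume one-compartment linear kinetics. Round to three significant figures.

Equivalent systemic input: infusion rate = F·D/τ.
Rate = 0.3 × 782 / 24 = 9.775 mg/h

9.78 mg/h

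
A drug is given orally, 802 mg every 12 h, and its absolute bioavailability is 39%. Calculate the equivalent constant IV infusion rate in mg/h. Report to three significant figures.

26.1 mg/h

Equivalent systemic input: infusion rate = F·D/τ.
Rate = 0.39 × 802 / 12 = 26.07 mg/h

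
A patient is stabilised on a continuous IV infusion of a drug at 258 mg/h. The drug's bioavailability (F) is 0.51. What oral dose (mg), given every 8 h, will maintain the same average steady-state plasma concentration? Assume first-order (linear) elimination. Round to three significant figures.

To maintain the same Css, the systemic dosing rate must be unchanged: F·D/τ = infusion rate.
D = rate × τ / F = 258 × 8 / 0.51 = 4047 mg

4050 mg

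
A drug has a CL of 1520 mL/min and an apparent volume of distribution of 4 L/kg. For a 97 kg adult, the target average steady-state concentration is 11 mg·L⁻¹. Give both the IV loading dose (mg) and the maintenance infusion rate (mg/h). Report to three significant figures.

Vd(total) = 97 kg × 4 L/kg = 388.0 L
Loading: fill Vd to C_target → 388.0 L × 11 mg/L = 4268 mg
CL = 1520 mL/min = 1520 × 0.06 = 91.20 L/h
Infusion rate = 91.20 L/h × 11 mg/L = 1003 mg/h

(a) 4270 mg; (b) 1000 mg/h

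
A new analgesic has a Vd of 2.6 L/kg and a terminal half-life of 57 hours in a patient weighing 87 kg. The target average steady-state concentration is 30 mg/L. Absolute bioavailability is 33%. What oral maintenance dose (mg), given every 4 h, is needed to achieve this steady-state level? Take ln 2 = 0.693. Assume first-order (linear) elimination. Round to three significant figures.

Vd = 2.6 L/kg × 87 kg = 226.2 L
CL = 0.693 × Vd / t½ = 0.693 × 226.2 / 57 = 2.750 L/h
D = CL × Css × τ / F = 2.750 × 30 × 4 / 0.33 = 1000 mg

1000 mg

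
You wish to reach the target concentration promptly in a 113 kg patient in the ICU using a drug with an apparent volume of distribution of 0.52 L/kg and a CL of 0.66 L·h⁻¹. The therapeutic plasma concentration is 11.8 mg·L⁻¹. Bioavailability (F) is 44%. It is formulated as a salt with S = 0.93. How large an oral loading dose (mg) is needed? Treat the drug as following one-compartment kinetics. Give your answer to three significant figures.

1690 mg

Vd = 0.52 L/kg × 113 kg = 58.76 L
LD = Vd × C / F / S = 58.76 × 11.80 / 0.44 / 0.93 = 1694 mg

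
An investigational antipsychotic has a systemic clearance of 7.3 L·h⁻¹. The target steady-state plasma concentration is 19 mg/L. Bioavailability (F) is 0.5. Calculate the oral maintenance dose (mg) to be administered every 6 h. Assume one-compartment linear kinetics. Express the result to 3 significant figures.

D = CL × Css × τ / F = 7.300 × 19 × 6 / 0.5 = 1664 mg

1660 mg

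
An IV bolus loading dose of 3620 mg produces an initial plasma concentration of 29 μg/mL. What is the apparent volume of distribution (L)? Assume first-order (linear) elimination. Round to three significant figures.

125 L

Immediately after an IV bolus, C₀ = Dose / Vd, so Vd = Dose / C₀.
Vd = 3620 / 29 = 124.8 L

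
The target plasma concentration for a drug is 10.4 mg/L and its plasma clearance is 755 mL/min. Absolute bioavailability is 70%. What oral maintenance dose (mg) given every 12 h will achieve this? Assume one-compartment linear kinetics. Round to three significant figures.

8080 mg

CL = 755 mL/min = 755 × 0.06 = 45.30 L/h
D = CL × Css × τ / F = 45.30 × 10.4 × 12 / 0.7 = 8076 mg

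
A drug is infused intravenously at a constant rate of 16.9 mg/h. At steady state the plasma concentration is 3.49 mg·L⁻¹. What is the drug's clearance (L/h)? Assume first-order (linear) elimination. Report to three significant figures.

4.84 L/h

At steady state, infusion rate = CL × Css, so CL = rate / Css.
CL = 16.9 / 3.49 = 4.842 L/h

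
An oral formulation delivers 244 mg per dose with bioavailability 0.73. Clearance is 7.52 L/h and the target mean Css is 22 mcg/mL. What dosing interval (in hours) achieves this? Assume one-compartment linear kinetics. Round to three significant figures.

1.08 h

F·D/τ = CL·Css → τ = F·D / (CL·Css).
τ = 0.73 × 244 / (7.52 × 22) = 1.077 h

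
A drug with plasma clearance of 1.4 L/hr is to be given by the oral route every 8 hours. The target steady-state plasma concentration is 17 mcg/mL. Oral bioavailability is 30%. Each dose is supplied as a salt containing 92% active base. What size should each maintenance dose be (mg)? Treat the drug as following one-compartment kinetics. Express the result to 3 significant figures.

D = CL × Css × τ / F / S = 1.400 × 17 × 8 / 0.3 / 0.92 = 689.9 mg

690 mg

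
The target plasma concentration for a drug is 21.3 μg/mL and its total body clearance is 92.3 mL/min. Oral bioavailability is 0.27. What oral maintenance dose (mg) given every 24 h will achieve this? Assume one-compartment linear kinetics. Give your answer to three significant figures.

10500 mg

Convert clearance: 92.3 mL/min × 60 min/h ÷ 1000 mL/L = 5.538 L/h
D = CL × Css × τ / F = 5.538 × 21.3 × 24 / 0.27 = 10490 mg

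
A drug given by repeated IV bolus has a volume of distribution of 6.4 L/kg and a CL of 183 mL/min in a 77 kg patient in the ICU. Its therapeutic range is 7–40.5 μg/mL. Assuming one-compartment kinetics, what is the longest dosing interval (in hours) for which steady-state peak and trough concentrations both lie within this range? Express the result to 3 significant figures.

78.8 h

Vd = 6.4 L/kg × 77 kg = 492.8 L
Convert clearance: 183 mL/min × 60 min/h ÷ 1000 mL/L = 10.98 L/h
k = CL / Vd = 10.98 / 492.8 = 0.02228 h⁻¹
Between IV bolus doses, concentration decays as C = C₀·e^(−kτ), so C_peak/C_trough = e^(kτ).
τ_max = ln(C_peak/C_trough) / k = ln(40.5/7) / 0.02228 = 1.755 / 0.02228 = 78.77 h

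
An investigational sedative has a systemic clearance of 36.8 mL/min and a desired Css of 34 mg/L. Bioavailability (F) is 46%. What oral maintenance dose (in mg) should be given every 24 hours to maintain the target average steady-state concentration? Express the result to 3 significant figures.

CL = 36.8 mL/min = 36.8 × 0.06 = 2.208 L/h
D = CL × Css × τ / F = 2.208 × 34 × 24 / 0.46 = 3917 mg

3920 mg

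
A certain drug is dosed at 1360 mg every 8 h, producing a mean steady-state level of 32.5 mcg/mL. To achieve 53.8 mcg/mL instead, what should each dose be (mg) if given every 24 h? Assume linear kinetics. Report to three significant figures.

For first-order elimination, Css ∝ F·D/(CL·τ); F and CL are unchanged, so Css ∝ D/τ.
D₂ = D₁ × (Css,target / Css,current) × (τ₂/τ₁) = 1360 × (53.8/32.5) × (24/8) = 6754 mg

6750 mg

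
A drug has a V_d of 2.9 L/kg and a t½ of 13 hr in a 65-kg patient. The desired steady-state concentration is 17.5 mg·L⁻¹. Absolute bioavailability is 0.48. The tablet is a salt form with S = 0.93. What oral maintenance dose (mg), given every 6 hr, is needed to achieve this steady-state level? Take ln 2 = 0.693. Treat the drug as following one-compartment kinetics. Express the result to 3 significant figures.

Vd(total) = 65 kg × 2.9 L/kg = 188.5 L
CL = ln 2 · Vd / t½ = 0.693 × 188.5 / 13 = 10.05 L/h
D = CL × Css × τ / F / S = 10.05 × 17.5 × 6 / 0.48 / 0.93 = 2364 mg

2360 mg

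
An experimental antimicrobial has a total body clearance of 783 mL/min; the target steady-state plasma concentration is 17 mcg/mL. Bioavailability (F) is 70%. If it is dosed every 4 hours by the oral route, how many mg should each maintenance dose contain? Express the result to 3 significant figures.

CL = 783 mL/min = 783 × 0.06 = 46.98 L/h
D = CL × Css × τ / F = 46.98 × 17 × 4 / 0.7 = 4564 mg

4560 mg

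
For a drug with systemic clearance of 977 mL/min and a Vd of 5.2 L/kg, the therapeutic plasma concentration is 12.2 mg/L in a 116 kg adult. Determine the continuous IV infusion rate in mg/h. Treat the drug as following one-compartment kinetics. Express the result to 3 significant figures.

Convert clearance: 977 mL/min × 60 min/h ÷ 1000 mL/L = 58.62 L/h
Maintenance depends on clearance, not Vd — rate in must match rate out.
R₀ = 58.62 × 12.2 = 715.2 mg/h

715 mg/h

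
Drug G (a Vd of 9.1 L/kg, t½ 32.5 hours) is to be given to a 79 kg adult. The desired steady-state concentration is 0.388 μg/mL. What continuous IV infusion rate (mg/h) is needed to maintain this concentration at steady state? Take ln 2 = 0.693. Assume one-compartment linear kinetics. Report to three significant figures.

Total Vd = 9.1 × 79 = 718.9 L
k = 0.693/32.5 = 0.02132 h⁻¹, so CL = k·Vd = 0.02132 × 718.9 = 15.33 L/h
Infusion rate = CL × Css = 15.33 × 0.388 = 5.948 mg/h

5.95 mg/h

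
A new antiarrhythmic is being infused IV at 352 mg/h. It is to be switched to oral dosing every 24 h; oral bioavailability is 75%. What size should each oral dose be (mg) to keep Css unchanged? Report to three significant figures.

To maintain the same Css, the systemic dosing rate must be unchanged: F·D/τ = infusion rate.
D = rate × τ / F = 352 × 24 / 0.75 = 11260 mg

11300 mg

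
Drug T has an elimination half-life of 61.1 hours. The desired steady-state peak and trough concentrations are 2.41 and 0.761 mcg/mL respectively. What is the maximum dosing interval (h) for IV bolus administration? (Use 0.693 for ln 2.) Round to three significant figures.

k = 0.693 / t½ = 0.693 / 61.1 = 0.01134 h⁻¹
Between IV bolus doses, concentration decays as C = C₀·e^(−kτ), so C_peak/C_trough = e^(kτ).
τ_max = ln(C_peak/C_trough) / k = ln(2.41/0.761) / 0.01134 = 1.153 / 0.01134 = 101.7 h

102 h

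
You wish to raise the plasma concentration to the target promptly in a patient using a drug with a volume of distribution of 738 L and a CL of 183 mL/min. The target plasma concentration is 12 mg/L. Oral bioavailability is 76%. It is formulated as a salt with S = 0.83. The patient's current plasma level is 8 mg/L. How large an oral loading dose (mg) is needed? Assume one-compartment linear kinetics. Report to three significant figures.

4680 mg

Concentration deficit ΔC = 12 − 8 = 4.000 mg/L
LD = Vd × ΔC / F / S = 738.0 × 4.000 / 0.76 / 0.83 = 4680 mg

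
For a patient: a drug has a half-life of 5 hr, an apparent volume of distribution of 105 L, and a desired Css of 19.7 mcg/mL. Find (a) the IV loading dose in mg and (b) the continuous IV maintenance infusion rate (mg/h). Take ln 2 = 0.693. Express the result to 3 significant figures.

LD = Vd × C = 105.0 × 19.7 = 2069 mg
CL = 0.693 × Vd / t½ = 0.693 × 105.0 / 5 = 14.55 L/h
Infusion rate = CL × Css = 14.55 × 19.7 = 286.6 mg/h

(a) 2070 mg; (b) 287 mg/h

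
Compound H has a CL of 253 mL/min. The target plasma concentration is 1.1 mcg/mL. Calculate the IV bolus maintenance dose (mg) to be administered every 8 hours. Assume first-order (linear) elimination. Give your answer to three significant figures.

CL = 253 mL/min × 60/1000 = 15.18 L/h
At steady state, dose per interval replaces the amount cleared in that interval: D/τ = CL·Css.
D = CL × Css × τ = 15.18 × 1.1 × 8 = 133.6 mg

134 mg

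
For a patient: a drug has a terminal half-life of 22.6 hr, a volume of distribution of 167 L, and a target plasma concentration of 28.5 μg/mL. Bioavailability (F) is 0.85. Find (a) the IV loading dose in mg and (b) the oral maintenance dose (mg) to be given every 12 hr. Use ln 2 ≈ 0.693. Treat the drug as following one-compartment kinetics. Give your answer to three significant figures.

LD = Vd × C = 167.0 × 28.5 = 4760 mg
CL = 0.693 × Vd / t½ = 0.693 × 167.0 / 22.6 = 5.121 L/h
D = CL × Css × τ / F = 5.121 × 28.5 × 12 / 0.85 = 2060 mg

(a) 4760 mg; (b) 2060 mg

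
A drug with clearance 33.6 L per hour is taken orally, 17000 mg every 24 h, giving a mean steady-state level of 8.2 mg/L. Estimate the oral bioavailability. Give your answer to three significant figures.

0.389

F·D/τ = CL·Css at steady state → F = CL·Css·τ / D.
F = 33.6 × 8.2 × 24 / 17000 = 0.389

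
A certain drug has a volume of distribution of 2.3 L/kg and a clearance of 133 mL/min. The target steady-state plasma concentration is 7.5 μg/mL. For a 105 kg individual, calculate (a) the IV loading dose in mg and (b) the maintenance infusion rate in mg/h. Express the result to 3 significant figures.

(a) 1810 mg; (b) 59.9 mg/h

Total Vd = 2.3 × 105 = 241.5 L
LD = Vd · C_target = 241.5 × 7.5 = 1811 mg
CL = 133 mL/min = 133 × 0.06 = 7.980 L/h
Maintenance: replace elimination → rate = CL × Css = 7.980 × 7.5 = 59.85 mg/h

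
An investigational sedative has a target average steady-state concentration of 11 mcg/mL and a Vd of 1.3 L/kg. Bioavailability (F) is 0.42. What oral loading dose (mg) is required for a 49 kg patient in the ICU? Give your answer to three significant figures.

1670 mg

Vd(total) = 49 kg × 1.3 L/kg = 63.70 L
The loading dose fills Vd to the target concentration.
LD = Vd × C / F = 63.70 × 11.00 / 0.42 = 1668 mg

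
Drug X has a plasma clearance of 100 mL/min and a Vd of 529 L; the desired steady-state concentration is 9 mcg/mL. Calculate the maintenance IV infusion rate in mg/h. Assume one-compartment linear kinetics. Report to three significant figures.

54.0 mg/h

CL = 100 mL/min × 60/1000 = 6.000 L/h
Vd does not affect the maintenance rate; only clearance governs steady-state input.
R₀ = 6.000 × 9 = 54.00 mg/h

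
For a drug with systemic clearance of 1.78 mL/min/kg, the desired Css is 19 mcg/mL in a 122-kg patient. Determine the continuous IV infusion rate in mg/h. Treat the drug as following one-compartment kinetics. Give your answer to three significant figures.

CL = 1.78 mL/min/kg × 122 kg = 217.2 mL/min = 217.2 × 60/1000 = 13.03 L/h
At steady state, infusion rate equals elimination rate: rate in = CL × Css.
R₀ = 13.03 × 19 = 247.6 mg/h

248 mg/h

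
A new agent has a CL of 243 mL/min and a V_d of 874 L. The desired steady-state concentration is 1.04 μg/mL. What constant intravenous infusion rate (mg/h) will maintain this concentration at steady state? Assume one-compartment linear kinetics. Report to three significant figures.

CL = 243 mL/min × 60/1000 = 14.58 L/h
Infusion rate = CL · Css = 14.58 L/h × 1.04 mg/L = 15.16 mg/h

15.2 mg/h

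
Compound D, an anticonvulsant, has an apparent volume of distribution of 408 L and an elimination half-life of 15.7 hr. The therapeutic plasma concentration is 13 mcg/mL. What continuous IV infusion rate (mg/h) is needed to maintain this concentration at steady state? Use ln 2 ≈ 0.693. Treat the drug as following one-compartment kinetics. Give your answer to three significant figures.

234 mg/h

CL = 0.693 × Vd / t½ = 0.693 × 408.0 / 15.7 = 18.01 L/h
Infusion rate = CL × Css = 18.01 × 13 = 234.1 mg/h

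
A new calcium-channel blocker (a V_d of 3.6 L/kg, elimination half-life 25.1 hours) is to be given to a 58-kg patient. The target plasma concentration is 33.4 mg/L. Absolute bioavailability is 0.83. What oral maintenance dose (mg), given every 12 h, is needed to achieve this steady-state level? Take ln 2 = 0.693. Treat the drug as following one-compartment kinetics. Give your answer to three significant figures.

2780 mg

Vd = 3.6 L/kg × 58 kg = 208.8 L
CL = ln 2 · Vd / t½ = 0.693 × 208.8 / 25.1 = 5.765 L/h
D = CL × Css × τ / F = 5.765 × 33.4 × 12 / 0.83 = 2784 mg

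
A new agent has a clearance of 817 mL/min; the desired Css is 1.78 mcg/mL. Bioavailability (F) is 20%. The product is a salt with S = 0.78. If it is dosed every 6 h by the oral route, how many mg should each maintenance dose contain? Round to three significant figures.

3360 mg

CL = 817 mL/min = 817 × 0.06 = 49.02 L/h
D = CL × Css × τ / F / S = 49.02 × 1.78 × 6 / 0.2 / 0.78 = 3356 mg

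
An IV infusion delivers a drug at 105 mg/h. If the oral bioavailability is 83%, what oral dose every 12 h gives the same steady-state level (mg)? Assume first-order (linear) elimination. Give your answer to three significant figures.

To maintain the same Css, the systemic dosing rate must be unchanged: F·D/τ = infusion rate.
D = rate × τ / F = 105 × 12 / 0.83 = 1518 mg

1520 mg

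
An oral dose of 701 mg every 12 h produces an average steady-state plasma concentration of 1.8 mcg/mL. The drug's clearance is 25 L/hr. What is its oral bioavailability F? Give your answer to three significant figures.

F·D/τ = CL·Css at steady state → F = CL·Css·τ / D.
F = 25 × 1.8 × 12 / 701 = 0.770

0.770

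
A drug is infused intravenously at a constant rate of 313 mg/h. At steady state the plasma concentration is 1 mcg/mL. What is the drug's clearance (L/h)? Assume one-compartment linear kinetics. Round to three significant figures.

At steady state, infusion rate = CL × Css, so CL = rate / Css.
CL = 313 / 1 = 313.0 L/h

313 L/h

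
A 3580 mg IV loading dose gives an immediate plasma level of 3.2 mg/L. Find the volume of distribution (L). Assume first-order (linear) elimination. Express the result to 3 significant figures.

Immediately after an IV bolus, C₀ = Dose / Vd, so Vd = Dose / C₀.
Vd = 3580 / 3.2 = 1119 L

1120 L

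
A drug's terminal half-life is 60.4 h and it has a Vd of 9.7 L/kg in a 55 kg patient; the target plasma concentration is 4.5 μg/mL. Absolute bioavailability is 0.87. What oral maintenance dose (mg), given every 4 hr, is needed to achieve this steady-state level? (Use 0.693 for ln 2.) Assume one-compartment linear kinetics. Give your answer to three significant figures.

127 mg

Total Vd = 9.7 × 55 = 533.5 L
CL = 0.693 × Vd / t½ = 0.693 × 533.5 / 60.4 = 6.121 L/h
D = CL × Css × τ / F = 6.121 × 4.5 × 4 / 0.87 = 126.6 mg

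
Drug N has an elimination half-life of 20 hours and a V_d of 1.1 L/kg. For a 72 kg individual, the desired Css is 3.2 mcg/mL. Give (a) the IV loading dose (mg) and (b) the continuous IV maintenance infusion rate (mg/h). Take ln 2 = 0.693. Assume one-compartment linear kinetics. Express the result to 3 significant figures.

(a) 253 mg; (b) 8.78 mg/h

Vd(total) = 72 kg × 1.1 L/kg = 79.20 L
LD = Vd × C = 79.20 × 3.2 = 253.4 mg
CL = 0.693 × Vd / t½ = 0.693 × 79.20 / 20 = 2.744 L/h
Infusion rate = CL × Css = 2.744 × 3.2 = 8.781 mg/h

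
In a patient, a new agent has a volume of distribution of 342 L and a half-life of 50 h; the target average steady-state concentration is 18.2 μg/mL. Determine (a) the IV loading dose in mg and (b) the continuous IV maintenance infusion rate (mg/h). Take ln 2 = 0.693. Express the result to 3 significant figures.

(a) 6220 mg; (b) 86.3 mg/h

LD = Vd × C = 342.0 × 18.2 = 6224 mg
CL = 0.693 × Vd / t½ = 0.693 × 342.0 / 50 = 4.740 L/h
Infusion rate = CL × Css = 4.740 × 18.2 = 86.27 mg/h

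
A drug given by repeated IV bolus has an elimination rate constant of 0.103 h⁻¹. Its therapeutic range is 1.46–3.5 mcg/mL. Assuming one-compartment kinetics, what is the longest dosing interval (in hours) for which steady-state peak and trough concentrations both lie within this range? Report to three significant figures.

Between IV bolus doses, concentration decays as C = C₀·e^(−kτ), so C_peak/C_trough = e^(kτ).
τ_max = ln(C_peak/C_trough) / k = ln(3.5/1.46) / 0.1030 = 0.8743 / 0.1030 = 8.488 h

8.49 h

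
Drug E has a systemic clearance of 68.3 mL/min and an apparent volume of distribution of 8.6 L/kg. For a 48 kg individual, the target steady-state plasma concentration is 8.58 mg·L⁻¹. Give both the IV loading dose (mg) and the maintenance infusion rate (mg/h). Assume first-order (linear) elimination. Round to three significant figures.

(a) 3540 mg; (b) 35.2 mg/h

Vd(total) = 48 kg × 8.6 L/kg = 412.8 L
LD = Vd · C_target = 412.8 × 8.58 = 3542 mg
Convert clearance: 68.3 mL/min × 60 min/h ÷ 1000 mL/L = 4.098 L/h
Maintenance: replace elimination → rate = CL × Css = 4.098 × 8.58 = 35.16 mg/h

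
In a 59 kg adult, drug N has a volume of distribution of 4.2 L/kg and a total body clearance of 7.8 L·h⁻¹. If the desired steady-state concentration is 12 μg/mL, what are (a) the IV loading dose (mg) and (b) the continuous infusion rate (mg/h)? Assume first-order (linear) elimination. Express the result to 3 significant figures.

Vd(total) = 59 kg × 4.2 L/kg = 247.8 L
Loading dose = Vd × C = 247.8 × 12 = 2974 mg
Maintenance: replace elimination → rate = CL × Css = 7.800 × 12 = 93.60 mg/h

(a) 2970 mg; (b) 93.6 mg/h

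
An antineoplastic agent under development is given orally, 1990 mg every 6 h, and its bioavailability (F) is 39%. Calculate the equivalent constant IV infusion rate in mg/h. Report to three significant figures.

129 mg/h

Equivalent systemic input: infusion rate = F·D/τ.
Rate = 0.39 × 1990 / 6 = 129.4 mg/h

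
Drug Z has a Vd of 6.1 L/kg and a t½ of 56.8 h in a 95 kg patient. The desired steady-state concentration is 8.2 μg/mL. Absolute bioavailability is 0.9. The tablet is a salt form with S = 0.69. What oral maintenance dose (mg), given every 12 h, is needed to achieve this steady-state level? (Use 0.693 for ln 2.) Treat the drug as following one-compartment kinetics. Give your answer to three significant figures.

Vd = 6.1 L/kg × 95 kg = 579.5 L
CL = ln 2 · Vd / t½ = 0.693 × 579.5 / 56.8 = 7.070 L/h
D = CL × Css × τ / F / S = 7.070 × 8.2 × 12 / 0.9 / 0.69 = 1120 mg

1120 mg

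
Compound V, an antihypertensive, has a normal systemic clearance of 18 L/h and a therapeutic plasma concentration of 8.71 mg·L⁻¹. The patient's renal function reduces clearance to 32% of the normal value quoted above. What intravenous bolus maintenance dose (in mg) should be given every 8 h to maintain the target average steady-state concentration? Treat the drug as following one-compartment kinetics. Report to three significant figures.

401 mg

Patient clearance = 0.32 × 18.00 = 5.760 L/h
At steady state, dose per interval replaces the amount cleared in that interval: D/τ = CL·Css.
D = CL × Css × τ = 5.760 × 8.71 × 8 = 401.4 mg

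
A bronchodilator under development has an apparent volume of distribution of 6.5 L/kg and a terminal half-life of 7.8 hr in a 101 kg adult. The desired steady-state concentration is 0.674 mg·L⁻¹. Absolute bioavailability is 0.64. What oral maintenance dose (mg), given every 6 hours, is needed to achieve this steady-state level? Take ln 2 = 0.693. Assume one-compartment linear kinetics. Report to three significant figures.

Vd(total) = 101 kg × 6.5 L/kg = 656.5 L
k = 0.693/7.8 = 0.08885 h⁻¹, so CL = k·Vd = 0.08885 × 656.5 = 58.33 L/h
D = CL × Css × τ / F = 58.33 × 0.674 × 6 / 0.64 = 368.6 mg

369 mg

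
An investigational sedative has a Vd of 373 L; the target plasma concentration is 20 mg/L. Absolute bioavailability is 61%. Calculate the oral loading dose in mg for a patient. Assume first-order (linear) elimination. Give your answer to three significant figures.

12200 mg

The loading dose fills Vd to the target concentration.
LD = Vd × C / F = 373.0 × 20.00 / 0.61 = 12230 mg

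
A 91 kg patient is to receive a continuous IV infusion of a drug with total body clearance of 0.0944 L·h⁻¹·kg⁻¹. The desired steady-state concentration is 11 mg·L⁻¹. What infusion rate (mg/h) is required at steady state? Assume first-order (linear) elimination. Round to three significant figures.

CL = 0.0944 L·h⁻¹·kg⁻¹ × 91 kg = 8.590 L/h
At steady state, infusion rate equals elimination rate: rate in = CL × Css.
Rate = CL × Css = 8.590 × 11 = 94.49 mg/h

94.5 mg/h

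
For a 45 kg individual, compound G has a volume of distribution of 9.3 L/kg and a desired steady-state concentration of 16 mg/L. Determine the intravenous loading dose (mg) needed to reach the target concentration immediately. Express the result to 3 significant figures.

Vd = 9.3 L/kg × 45 kg = 418.5 L
LD = Vd × C = 418.5 × 16.00 = 6696 mg

6700 mg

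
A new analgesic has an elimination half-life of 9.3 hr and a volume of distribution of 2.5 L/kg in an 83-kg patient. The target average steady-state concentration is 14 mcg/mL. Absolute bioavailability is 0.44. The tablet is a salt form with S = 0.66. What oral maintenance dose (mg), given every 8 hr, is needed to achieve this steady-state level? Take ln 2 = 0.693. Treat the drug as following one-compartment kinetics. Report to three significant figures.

5960 mg

Total Vd = 2.5 × 83 = 207.5 L
k = 0.693/9.3 = 0.07452 h⁻¹, so CL = k·Vd = 0.07452 × 207.5 = 15.46 L/h
D = CL × Css × τ / F / S = 15.46 × 14 × 8 / 0.44 / 0.66 = 5963 mg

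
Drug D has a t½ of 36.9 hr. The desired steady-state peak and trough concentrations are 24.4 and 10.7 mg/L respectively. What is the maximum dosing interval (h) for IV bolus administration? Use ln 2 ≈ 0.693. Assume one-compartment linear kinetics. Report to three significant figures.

43.9 h

k = 0.693 / t½ = 0.693 / 36.9 = 0.01878 h⁻¹
Between IV bolus doses, concentration decays as C = C₀·e^(−kτ), so C_peak/C_trough = e^(kτ).
τ_max = ln(C_peak/C_trough) / k = ln(24.4/10.7) / 0.01878 = 0.8243 / 0.01878 = 43.89 h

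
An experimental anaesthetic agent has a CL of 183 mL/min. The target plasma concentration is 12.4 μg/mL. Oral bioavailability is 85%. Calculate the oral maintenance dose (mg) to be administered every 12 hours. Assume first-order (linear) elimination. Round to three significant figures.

Convert clearance: 183 mL/min × 60 min/h ÷ 1000 mL/L = 10.98 L/h
D = CL × Css × τ / F = 10.98 × 12.4 × 12 / 0.85 = 1922 mg

1920 mg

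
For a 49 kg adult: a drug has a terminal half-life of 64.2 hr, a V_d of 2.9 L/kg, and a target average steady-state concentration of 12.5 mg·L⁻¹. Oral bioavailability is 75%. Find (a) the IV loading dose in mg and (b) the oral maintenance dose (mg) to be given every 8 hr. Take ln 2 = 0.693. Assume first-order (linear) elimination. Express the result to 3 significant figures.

(a) 1780 mg; (b) 205 mg

Vd = 2.9 L/kg × 49 kg = 142.1 L
LD = Vd × C = 142.1 × 12.5 = 1776 mg
CL = 0.693 × Vd / t½ = 0.693 × 142.1 / 64.2 = 1.534 L/h
D = CL × Css × τ / F = 1.534 × 12.5 × 8 / 0.75 = 204.5 mg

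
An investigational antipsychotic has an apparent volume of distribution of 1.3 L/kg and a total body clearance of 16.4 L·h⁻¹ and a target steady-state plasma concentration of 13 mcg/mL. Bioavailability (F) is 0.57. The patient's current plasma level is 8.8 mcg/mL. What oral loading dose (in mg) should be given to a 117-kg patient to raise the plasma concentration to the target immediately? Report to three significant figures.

1120 mg

Vd = 1.3 L/kg × 117 kg = 152.1 L
Concentration deficit ΔC = 13 − 8.8 = 4.200 mg/L
LD = Vd × ΔC / F = 152.1 × 4.200 / 0.57 = 1121 mg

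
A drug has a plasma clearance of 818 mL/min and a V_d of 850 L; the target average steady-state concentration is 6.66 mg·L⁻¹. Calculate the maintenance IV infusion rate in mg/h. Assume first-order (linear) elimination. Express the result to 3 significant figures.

CL = 818 mL/min = 818 × 0.06 = 49.08 L/h
Rate = CL × Css = 49.08 × 6.66 = 326.9 mg/h

327 mg/h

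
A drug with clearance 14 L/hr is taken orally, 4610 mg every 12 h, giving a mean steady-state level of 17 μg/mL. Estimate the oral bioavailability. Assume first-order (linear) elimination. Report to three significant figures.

0.620

F·D/τ = CL·Css at steady state → F = CL·Css·τ / D.
F = 14 × 17 × 12 / 4610 = 0.620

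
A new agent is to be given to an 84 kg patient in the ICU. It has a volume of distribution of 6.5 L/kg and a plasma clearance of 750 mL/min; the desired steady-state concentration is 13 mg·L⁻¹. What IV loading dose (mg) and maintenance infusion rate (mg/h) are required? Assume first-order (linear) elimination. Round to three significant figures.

(a) 7100 mg; (b) 585 mg/h

Total Vd = 6.5 × 84 = 546.0 L
Loading: fill Vd to C_target → 546.0 L × 13 mg/L = 7098 mg
CL = 750 mL/min × 60/1000 = 45.00 L/h
Maintenance: replace elimination → rate = CL × Css = 45.00 × 13 = 585.0 mg/h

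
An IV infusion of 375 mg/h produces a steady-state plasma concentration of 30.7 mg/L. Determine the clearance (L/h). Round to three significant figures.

12.2 L/h

At steady state, infusion rate = CL × Css, so CL = rate / Css.
CL = 375 / 30.7 = 12.21 L/h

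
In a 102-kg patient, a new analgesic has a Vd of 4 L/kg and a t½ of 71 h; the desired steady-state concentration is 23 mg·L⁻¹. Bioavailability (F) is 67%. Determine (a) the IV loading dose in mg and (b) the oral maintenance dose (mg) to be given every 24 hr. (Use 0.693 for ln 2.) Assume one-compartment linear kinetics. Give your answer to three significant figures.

Vd = 4 L/kg × 102 kg = 408.0 L
LD = Vd × C = 408.0 × 23 = 9384 mg
CL = 0.693 × Vd / t½ = 0.693 × 408.0 / 71 = 3.982 L/h
D = CL × Css × τ / F = 3.982 × 23 × 24 / 0.67 = 3281 mg

(a) 9380 mg; (b) 3280 mg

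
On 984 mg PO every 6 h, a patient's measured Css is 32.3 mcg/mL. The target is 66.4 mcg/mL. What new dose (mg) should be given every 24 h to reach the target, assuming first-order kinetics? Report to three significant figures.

8090 mg

With linear kinetics, Css is proportional to dose rate (D/τ) at fixed clearance.
D₂ = D₁ × (Css,target / Css,current) × (τ₂/τ₁) = 984 × (66.4/32.3) × (24/6) = 8091 mg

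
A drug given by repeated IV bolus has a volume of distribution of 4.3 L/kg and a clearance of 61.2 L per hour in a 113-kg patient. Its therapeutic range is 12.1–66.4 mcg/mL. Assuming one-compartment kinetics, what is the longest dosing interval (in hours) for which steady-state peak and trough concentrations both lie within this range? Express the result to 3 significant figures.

13.5 h

Total Vd = 4.3 × 113 = 485.9 L
k = CL / Vd = 61.20 / 485.9 = 0.1260 h⁻¹
Between IV bolus doses, concentration decays as C = C₀·e^(−kτ), so C_peak/C_trough = e^(kτ).
τ_max = ln(C_peak/C_trough) / k = ln(66.4/12.1) / 0.1260 = 1.702 / 0.1260 = 13.51 h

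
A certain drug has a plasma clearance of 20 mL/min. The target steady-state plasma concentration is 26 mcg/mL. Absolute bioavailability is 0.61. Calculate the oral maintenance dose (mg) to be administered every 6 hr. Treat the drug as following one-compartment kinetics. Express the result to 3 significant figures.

CL = 20 mL/min = 20 × 0.06 = 1.200 L/h
D = CL × Css × τ / F = 1.200 × 26 × 6 / 0.61 = 306.9 mg

307 mg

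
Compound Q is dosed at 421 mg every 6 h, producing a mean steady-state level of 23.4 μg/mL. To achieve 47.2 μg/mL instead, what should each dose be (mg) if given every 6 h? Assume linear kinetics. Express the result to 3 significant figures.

For first-order elimination, Css ∝ F·D/(CL·τ); F and CL are unchanged, so Css ∝ D/τ.
D₂ = D₁ × (Css,target / Css,current) = 421 × 47.2/23.4 = 849.2 mg

849 mg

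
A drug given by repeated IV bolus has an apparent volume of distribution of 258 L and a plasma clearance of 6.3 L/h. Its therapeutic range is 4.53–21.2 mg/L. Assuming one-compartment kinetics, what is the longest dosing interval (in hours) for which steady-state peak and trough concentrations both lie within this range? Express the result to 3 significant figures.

k = CL / Vd = 6.300 / 258.0 = 0.02442 h⁻¹
Between IV bolus doses, concentration decays as C = C₀·e^(−kτ), so C_peak/C_trough = e^(kτ).
τ_max = ln(C_peak/C_trough) / k = ln(21.2/4.53) / 0.02442 = 1.543 / 0.02442 = 63.19 h

63.2 h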